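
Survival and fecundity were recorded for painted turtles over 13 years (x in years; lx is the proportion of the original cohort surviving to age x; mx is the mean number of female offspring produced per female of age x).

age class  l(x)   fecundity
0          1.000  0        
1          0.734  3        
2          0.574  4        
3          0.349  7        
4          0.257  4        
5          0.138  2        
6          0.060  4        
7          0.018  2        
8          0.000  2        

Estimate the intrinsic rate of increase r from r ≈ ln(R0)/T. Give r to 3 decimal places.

R0 = Σ lx·mx = 0 + 2.202 + 2.296 + 2.443 + 1.028 + 0.276 + 0.24 + 0.036 + 0 = 8.521
Σ x·lx·mx = 21.307; T = 21.307/8.521 = 2.50053…
r ≈ ln(R0)/T = ln(8.521)/2.50053… = 0.85683… → 0.857

0.857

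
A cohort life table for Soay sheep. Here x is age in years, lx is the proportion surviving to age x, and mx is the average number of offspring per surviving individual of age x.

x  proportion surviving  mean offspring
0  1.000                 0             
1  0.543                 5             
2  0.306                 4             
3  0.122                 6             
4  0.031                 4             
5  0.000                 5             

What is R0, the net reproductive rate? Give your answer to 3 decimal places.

4.795

lx·mx by age: 0, 2.715, 1.224, 0.732, 0.124, 0
R0 = Σ lx·mx = 4.795 → 4.795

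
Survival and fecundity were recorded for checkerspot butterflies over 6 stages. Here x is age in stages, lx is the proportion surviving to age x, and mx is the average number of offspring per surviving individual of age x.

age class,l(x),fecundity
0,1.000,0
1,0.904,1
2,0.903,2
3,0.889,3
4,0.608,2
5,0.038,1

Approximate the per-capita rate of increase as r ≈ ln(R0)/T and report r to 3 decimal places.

0.714

R0 = Σ lx·mx = 0 + 0.904 + 1.806 + 2.667 + 1.216 + 0.038 = 6.631
Σ x·lx·mx = 17.571; T = 17.571/6.631 = 2.64983…
r ≈ ln(R0)/T = ln(6.631)/2.64983… = 0.71392… → 0.714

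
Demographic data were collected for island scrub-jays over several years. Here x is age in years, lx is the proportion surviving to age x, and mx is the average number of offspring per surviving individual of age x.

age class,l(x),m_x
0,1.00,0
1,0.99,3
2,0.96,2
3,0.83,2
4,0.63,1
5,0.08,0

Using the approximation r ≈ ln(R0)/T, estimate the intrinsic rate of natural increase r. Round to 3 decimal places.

R0 = Σ lx·mx = 0 + 2.97 + 1.92 + 1.66 + 0.63 + 0 = 7.18
Σ x·lx·mx = 14.31; T = 14.31/7.18 = 1.99304…
r ≈ ln(R0)/T = ln(7.18)/1.99304… = 0.98909… → 0.989

0.989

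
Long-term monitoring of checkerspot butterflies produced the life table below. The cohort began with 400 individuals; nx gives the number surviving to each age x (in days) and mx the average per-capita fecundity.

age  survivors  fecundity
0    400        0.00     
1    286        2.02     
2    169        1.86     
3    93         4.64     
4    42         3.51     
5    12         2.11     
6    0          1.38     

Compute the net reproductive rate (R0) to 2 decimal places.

lx = nx/n0 = nx/400: 1, 0.715, 0.4225, 0.2325, 0.105, 0.03, 0
lx·mx by age: 0, 1.4443, 0.78585, 1.0788, 0.36855, 0.0633, 0
R0 = Σ lx·mx = 3.7408 → 3.74

3.74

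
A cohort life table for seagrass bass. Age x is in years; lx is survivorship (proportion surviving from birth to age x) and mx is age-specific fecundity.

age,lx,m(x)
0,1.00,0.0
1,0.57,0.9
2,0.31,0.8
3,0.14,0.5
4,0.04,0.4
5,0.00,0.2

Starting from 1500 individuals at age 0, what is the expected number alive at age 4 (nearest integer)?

Expected survivors = N0 · l_4 = 1500 × 0.04 = 60 → 60

60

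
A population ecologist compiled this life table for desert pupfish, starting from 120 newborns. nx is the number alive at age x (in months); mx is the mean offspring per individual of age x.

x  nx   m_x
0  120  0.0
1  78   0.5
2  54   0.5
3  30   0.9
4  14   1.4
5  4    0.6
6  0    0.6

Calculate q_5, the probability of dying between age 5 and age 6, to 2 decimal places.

lx = nx/n0 = nx/120: 1, 0.65, 0.45, 0.25, 0.11667…, 0.03333…, 0
q_5 = (l_5 − l_6) / l_5 = (0.033333… − 0) / 0.033333…
     = 0.033333… / 0.033333… = 1 → 1.00

1.00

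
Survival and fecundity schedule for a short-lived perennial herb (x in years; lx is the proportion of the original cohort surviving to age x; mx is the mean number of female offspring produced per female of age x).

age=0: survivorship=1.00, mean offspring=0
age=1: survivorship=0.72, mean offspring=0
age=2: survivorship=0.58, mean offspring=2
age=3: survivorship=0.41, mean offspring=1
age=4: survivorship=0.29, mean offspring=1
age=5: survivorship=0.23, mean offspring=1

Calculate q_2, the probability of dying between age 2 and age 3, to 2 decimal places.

q_2 = (l_2 − l_3) / l_2 = (0.58 − 0.41) / 0.58
     = 0.17 / 0.58 = 0.293103… → 0.29

0.29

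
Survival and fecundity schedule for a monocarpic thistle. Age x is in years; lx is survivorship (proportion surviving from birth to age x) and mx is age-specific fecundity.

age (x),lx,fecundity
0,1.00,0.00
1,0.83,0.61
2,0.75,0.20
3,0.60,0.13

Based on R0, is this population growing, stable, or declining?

R0 = Σ lx·mx = 0 + 0.5063 + 0.15 + 0.078 = 0.7343
R0 < 1, so the population is declining.

declining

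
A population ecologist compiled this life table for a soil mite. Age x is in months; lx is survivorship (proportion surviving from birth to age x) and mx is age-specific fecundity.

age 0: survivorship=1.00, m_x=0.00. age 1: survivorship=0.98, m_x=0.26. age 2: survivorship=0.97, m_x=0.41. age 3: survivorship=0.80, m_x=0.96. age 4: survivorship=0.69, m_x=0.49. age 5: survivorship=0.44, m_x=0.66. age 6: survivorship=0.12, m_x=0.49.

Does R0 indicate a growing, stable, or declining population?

growing

R0 = Σ lx·mx = 0 + 0.2548 + 0.3977 + 0.768 + 0.3381 + 0.2904 + 0.0588 = 2.1078
R0 > 1, so the population is growing.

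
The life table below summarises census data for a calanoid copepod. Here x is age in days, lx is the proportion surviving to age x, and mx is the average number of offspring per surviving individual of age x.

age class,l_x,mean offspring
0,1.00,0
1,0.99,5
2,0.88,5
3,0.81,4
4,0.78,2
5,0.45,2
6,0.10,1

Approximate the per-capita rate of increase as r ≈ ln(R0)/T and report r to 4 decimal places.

R0 = Σ lx·mx = 0 + 4.95 + 4.4 + 3.24 + 1.56 + 0.9 + 0.1 = 15.15
Σ x·lx·mx = 34.81; T = 34.81/15.15 = 2.29769…
r ≈ ln(R0)/T = ln(15.15)/2.29769… = 1.182928… → 1.1829

1.1829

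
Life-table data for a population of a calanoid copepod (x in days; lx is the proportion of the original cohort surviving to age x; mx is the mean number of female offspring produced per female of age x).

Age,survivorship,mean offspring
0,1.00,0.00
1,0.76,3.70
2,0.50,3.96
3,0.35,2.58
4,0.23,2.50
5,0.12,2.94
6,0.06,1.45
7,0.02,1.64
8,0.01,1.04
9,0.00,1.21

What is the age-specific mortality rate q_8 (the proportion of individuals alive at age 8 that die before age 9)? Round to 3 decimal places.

1.000

q_8 = (l_8 − l_9) / l_8 = (0.01 − 0) / 0.01
     = 0.01 / 0.01 = 1 → 1.000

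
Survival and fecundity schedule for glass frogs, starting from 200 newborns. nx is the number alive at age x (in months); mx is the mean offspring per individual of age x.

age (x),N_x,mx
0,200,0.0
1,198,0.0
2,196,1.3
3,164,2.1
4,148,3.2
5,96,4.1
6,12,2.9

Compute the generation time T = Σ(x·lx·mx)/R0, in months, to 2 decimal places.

3.74

lx = nx/n0 = nx/200: 1, 0.99, 0.98, 0.82, 0.74, 0.48, 0.06
lx·mx: 0, 0, 1.274, 1.722, 2.368, 1.968, 0.174 → R0 = 7.506
x·lx·mx: 0, 0, 2.548, 5.166, 9.472, 9.84, 1.044 → Σ = 28.07
T = 28.07 / 7.506 = 3.739675… → 3.74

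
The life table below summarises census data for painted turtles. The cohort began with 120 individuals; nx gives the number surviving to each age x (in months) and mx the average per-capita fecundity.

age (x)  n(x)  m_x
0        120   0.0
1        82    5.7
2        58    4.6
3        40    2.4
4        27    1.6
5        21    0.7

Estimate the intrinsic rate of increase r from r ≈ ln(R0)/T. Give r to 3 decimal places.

lx = nx/n0 = nx/120: 1, 0.68333…, 0.48333…, 0.33333…, 0.225, 0.175
R0 = Σ lx·mx = 0 + 3.895… + 2.22333… + 0.8… + 0.36 + 0.1225 = 7.400833…
Σ x·lx·mx = 12.794167…; T = 12.794167…/7.400833… = 1.72875…
r ≈ ln(R0)/T = ln(7.400833…)/1.72875… = 1.15783… → 1.158

1.158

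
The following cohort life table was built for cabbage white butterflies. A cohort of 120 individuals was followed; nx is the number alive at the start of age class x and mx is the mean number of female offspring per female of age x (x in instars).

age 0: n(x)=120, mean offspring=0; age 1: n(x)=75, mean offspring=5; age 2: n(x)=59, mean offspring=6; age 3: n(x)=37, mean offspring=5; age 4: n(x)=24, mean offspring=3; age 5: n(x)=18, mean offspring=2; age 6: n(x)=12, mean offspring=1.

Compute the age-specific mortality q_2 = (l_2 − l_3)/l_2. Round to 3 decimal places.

0.373

lx = nx/n0 = nx/120: 1, 0.625, 0.49167…, 0.30833…, 0.2, 0.15, 0.1
q_2 = (l_2 − l_3) / l_2 = (0.491667… − 0.308333…) / 0.491667…
     = 0.183333… / 0.491667… = 0.372881… → 0.373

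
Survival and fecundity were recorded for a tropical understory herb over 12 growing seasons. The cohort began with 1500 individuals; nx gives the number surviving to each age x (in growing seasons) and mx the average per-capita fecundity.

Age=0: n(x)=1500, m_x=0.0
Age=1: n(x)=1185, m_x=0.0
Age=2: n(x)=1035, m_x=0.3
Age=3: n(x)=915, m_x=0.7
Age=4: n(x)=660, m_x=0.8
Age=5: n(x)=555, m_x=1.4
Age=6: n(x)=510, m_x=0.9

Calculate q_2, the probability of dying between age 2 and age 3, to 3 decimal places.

0.116

lx = nx/n0 = nx/1500: 1, 0.79, 0.69, 0.61, 0.44, 0.37, 0.34
q_2 = (l_2 − l_3) / l_2 = (0.69 − 0.61) / 0.69
     = 0.08 / 0.69 = 0.115942… → 0.116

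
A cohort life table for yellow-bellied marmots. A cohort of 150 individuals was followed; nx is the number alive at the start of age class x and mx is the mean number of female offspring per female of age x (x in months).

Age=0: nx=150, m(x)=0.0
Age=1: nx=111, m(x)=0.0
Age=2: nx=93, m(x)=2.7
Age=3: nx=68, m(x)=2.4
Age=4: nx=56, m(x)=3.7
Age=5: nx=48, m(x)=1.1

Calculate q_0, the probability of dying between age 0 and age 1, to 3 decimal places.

lx = nx/n0 = nx/150: 1, 0.74, 0.62, 0.45333…, 0.37333…, 0.32
q_0 = (l_0 − l_1) / l_0 = (1 − 0.74) / 1
     = 0.26 / 1 = 0.26 → 0.260

0.260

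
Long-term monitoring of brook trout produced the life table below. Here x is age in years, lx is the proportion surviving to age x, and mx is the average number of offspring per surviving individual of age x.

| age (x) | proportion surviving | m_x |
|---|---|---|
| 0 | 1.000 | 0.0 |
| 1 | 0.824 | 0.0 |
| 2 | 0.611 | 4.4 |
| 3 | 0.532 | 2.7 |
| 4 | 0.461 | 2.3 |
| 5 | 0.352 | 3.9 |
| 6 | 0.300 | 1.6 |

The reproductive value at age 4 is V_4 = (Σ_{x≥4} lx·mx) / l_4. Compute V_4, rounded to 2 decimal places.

6.32

lx·mx for x ≥ 4: 1.0603, 1.3728, 0.48 → sum = 2.9131
V_4 = 2.9131 / l_4 = 2.9131 / 0.461 = 6.319089… → 6.32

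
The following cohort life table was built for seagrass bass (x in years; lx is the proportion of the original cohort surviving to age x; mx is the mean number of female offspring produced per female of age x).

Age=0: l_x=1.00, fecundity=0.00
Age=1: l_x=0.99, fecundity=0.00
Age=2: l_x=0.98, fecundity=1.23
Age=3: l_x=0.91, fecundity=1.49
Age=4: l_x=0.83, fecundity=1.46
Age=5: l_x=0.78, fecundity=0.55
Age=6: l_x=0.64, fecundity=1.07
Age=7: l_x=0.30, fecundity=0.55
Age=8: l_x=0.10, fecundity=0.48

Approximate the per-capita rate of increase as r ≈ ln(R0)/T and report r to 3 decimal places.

0.435

R0 = Σ lx·mx = 0 + 0 + 1.2054 + 1.3559 + 1.2118 + 0.429 + 0.6848 + 0.165 + 0.048 = 5.0999
Σ x·lx·mx = 19.1185; T = 19.1185/5.0999 = 3.7488…
r ≈ ln(R0)/T = ln(5.0999)/3.7488… = 0.4346… → 0.435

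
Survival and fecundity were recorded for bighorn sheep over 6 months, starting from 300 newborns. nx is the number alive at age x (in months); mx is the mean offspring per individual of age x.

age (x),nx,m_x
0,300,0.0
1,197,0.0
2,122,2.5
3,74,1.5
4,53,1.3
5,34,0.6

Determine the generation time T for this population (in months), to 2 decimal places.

2.61

lx = nx/n0 = nx/300: 1, 0.65667…, 0.40667…, 0.24667…, 0.17667…, 0.11333…
lx·mx: 0, 0, 1.016667…, 0.37…, 0.229667…, 0.068… → R0 = 1.684333…
x·lx·mx: 0, 0, 2.033333…, 1.11…, 0.918667…, 0.34… → Σ = 4.402…
T = 4.402… / 1.684333… = 2.613497… → 2.61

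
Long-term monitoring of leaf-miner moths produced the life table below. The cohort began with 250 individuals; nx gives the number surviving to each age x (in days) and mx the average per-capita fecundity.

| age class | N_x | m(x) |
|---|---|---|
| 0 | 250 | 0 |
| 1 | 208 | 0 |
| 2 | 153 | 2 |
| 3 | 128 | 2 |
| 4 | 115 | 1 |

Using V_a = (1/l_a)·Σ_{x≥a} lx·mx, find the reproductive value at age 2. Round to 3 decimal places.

lx = nx/n0 = nx/250: 1, 0.832, 0.612, 0.512, 0.46
lx·mx for x ≥ 2: 1.224, 1.024, 0.46 → sum = 2.708
V_2 = 2.708 / l_2 = 2.708 / 0.612 = 4.424837… → 4.425

4.425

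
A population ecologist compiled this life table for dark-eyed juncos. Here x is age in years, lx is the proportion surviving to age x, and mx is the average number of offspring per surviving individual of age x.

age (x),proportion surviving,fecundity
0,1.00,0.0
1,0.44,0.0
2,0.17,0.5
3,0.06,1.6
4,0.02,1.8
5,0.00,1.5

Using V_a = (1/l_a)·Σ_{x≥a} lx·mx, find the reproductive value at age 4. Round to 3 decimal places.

lx·mx for x ≥ 4: 0.036, 0 → sum = 0.036
V_4 = 0.036 / l_4 = 0.036 / 0.02 = 1.8 → 1.800

1.800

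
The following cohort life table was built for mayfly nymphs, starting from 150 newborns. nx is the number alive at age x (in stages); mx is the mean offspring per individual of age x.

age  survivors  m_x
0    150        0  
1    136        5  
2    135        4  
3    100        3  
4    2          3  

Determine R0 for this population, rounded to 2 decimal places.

10.17

lx = nx/n0 = nx/150: 1, 0.90667…, 0.9, 0.66667…, 0.01333…
lx·mx by age: 0, 4.533333…, 3.6, 2…, 0.04…
R0 = Σ lx·mx = 10.173333… → 10.17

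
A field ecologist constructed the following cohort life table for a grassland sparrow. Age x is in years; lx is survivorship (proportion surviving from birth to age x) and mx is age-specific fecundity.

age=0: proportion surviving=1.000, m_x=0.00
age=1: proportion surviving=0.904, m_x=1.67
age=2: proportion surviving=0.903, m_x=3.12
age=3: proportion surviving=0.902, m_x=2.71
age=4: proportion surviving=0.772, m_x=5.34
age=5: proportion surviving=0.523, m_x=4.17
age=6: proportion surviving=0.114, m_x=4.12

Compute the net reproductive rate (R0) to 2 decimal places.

13.54

lx·mx by age: 0, 1.50968, 2.81736, 2.44442, 4.12248, 2.18091, 0.46968
R0 = Σ lx·mx = 13.54453 → 13.54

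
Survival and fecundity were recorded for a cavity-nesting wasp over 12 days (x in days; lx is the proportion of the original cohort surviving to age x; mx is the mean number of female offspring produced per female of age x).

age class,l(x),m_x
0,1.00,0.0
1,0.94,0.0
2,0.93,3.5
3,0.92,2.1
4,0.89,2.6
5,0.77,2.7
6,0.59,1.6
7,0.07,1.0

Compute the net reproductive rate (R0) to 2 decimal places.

lx·mx by age: 0, 0, 3.255, 1.932, 2.314, 2.079, 0.944, 0.07
R0 = Σ lx·mx = 10.594 → 10.59

10.59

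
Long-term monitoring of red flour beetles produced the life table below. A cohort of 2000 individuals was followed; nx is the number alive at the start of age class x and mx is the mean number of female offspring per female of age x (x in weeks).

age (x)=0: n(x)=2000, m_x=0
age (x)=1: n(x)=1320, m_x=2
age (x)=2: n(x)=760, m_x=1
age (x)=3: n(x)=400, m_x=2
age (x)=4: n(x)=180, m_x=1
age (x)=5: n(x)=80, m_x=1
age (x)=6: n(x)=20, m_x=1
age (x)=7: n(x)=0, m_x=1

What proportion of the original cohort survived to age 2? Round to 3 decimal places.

0.380

l_2 = n_2/n_0 = 760/2000 = 0.38 → 0.380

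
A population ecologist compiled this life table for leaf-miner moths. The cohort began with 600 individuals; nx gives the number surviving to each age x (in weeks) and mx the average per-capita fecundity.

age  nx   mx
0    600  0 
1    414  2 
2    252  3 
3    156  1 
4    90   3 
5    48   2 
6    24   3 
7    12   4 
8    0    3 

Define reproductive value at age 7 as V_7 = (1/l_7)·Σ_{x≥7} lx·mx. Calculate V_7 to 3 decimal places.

lx = nx/n0 = nx/600: 1, 0.69, 0.42, 0.26, 0.15, 0.08, 0.04, 0.02, 0
lx·mx for x ≥ 7: 0.08, 0 → sum = 0.08
V_7 = 0.08 / l_7 = 0.08 / 0.02 = 4 → 4.000

4.000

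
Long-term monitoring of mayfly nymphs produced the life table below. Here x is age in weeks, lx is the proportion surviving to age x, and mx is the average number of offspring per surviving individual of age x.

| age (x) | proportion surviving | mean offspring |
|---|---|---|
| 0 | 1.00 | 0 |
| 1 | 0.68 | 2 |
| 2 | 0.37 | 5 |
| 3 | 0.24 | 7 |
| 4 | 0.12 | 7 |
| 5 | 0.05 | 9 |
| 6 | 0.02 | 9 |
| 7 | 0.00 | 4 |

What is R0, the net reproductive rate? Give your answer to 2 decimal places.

lx·mx by age: 0, 1.36, 1.85, 1.68, 0.84, 0.45, 0.18, 0
R0 = Σ lx·mx = 6.36 → 6.36

6.36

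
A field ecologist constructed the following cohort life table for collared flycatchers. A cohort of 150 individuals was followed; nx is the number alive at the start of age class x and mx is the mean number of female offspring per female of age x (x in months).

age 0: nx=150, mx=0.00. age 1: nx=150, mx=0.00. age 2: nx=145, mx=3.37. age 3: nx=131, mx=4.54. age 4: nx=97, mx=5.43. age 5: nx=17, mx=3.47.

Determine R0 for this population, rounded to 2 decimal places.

11.13

lx = nx/n0 = nx/150: 1, 1, 0.96667…, 0.87333…, 0.64667…, 0.11333…
lx·mx by age: 0, 0, 3.257667…, 3.964933…, 3.5114…, 0.393267…
R0 = Σ lx·mx = 11.127267… → 11.13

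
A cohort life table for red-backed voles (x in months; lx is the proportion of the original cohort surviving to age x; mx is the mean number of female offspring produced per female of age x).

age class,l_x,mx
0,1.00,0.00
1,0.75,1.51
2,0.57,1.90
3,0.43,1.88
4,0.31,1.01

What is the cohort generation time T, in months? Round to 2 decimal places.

2.09

lx·mx: 0, 1.1325, 1.083, 0.8084, 0.3131 → R0 = 3.337
x·lx·mx: 0, 1.1325, 2.166, 2.4252, 1.2524 → Σ = 6.9761
T = 6.9761 / 3.337 = 2.09053… → 2.09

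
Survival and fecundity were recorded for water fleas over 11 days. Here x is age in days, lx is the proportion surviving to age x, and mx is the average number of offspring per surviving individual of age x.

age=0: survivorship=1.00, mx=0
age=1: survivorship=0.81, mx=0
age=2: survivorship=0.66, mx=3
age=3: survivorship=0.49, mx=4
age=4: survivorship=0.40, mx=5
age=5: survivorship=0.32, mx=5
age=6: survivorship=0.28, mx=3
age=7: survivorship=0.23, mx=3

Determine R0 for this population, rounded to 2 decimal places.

lx·mx by age: 0, 0, 1.98, 1.96, 2, 1.6, 0.84, 0.69
R0 = Σ lx·mx = 9.07 → 9.07

9.07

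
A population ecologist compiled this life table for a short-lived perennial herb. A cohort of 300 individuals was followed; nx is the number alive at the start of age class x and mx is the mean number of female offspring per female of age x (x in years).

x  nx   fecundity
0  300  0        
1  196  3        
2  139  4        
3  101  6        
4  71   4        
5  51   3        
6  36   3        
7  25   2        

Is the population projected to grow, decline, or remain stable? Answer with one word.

growing

lx = nx/n0 = nx/300: 1, 0.65333…, 0.46333…, 0.33667…, 0.23667…, 0.17, 0.12, 0.08333…
R0 = Σ lx·mx = 0 + 1.96… + 1.853333… + 2.02… + 0.946667… + 0.51 + 0.36 + 0.166667… = 7.816667…
R0 > 1, so the population is growing.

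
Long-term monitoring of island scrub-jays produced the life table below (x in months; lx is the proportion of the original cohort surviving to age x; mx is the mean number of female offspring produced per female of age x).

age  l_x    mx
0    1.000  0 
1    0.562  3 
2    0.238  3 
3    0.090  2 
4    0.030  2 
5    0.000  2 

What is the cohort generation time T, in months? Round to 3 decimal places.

1.475

lx·mx: 0, 1.686, 0.714, 0.18, 0.06, 0 → R0 = 2.64
x·lx·mx: 0, 1.686, 1.428, 0.54, 0.24, 0 → Σ = 3.894
T = 3.894 / 2.64 = 1.475 → 1.475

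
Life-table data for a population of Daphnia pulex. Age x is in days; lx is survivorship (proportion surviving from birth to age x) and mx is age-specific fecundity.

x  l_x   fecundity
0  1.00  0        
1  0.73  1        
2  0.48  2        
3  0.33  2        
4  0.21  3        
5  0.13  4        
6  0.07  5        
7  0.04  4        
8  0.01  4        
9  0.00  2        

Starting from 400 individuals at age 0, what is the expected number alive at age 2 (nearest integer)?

192

Expected survivors = N0 · l_2 = 400 × 0.48 = 192 → 192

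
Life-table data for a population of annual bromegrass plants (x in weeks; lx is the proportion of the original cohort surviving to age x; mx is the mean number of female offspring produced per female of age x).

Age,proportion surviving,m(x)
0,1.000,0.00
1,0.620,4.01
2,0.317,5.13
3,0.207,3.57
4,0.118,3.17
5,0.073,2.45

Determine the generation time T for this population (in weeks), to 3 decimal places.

lx·mx: 0, 2.4862, 1.62621, 0.73899, 0.37406, 0.17885 → R0 = 5.40431
x·lx·mx: 0, 2.4862, 3.25242, 2.21697, 1.49624, 0.89425 → Σ = 10.34608
T = 10.34608 / 5.40431 = 1.914413… → 1.914

1.914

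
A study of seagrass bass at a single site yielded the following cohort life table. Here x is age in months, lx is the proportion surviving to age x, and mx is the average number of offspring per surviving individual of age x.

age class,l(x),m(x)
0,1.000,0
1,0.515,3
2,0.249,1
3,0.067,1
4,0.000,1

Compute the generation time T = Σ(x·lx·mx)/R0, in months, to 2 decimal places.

lx·mx: 0, 1.545, 0.249, 0.067, 0 → R0 = 1.861
x·lx·mx: 0, 1.545, 0.498, 0.201, 0 → Σ = 2.244
T = 2.244 / 1.861 = 1.205803… → 1.21

1.21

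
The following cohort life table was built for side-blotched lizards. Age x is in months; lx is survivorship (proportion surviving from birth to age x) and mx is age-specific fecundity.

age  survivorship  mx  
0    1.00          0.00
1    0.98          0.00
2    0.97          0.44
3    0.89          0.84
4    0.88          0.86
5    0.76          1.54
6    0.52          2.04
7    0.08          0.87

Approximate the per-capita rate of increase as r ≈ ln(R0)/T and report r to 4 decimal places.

0.3243

R0 = Σ lx·mx = 0 + 0 + 0.4268 + 0.7476 + 0.7568 + 1.1704 + 1.0608 + 0.0696 = 4.232
Σ x·lx·mx = 18.8276; T = 18.8276/4.232 = 4.44887…
r ≈ ln(R0)/T = ln(4.232)/4.44887… = 0.324279… → 0.3243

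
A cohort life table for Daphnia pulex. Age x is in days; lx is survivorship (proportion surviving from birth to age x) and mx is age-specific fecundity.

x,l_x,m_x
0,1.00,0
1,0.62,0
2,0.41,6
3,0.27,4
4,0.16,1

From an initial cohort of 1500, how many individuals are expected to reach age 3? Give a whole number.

405

Expected survivors = N0 · l_3 = 1500 × 0.27 = 405 → 405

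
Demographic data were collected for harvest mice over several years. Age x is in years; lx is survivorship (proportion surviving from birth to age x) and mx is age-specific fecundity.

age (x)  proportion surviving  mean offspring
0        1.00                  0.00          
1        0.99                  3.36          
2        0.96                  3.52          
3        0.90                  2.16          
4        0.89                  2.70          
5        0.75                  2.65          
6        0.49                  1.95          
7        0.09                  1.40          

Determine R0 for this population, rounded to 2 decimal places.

14.12

lx·mx by age: 0, 3.3264, 3.3792, 1.944, 2.403, 1.9875, 0.9555, 0.126
R0 = Σ lx·mx = 14.1216 → 14.12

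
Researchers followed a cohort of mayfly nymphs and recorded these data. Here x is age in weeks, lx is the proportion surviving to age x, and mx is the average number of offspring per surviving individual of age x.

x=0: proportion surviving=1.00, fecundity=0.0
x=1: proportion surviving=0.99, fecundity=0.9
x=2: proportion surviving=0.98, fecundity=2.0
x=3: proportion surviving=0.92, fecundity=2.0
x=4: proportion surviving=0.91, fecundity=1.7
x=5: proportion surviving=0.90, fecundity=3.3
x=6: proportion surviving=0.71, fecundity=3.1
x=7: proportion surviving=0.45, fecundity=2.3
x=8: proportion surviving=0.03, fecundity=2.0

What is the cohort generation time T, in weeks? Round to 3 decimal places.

4.183

lx·mx: 0, 0.891, 1.96, 1.84, 1.547, 2.97, 2.201, 1.035, 0.06 → R0 = 12.504
x·lx·mx: 0, 0.891, 3.92, 5.52, 6.188, 14.85, 13.206, 7.245, 0.48 → Σ = 52.3
T = 52.3 / 12.504 = 4.182662… → 4.183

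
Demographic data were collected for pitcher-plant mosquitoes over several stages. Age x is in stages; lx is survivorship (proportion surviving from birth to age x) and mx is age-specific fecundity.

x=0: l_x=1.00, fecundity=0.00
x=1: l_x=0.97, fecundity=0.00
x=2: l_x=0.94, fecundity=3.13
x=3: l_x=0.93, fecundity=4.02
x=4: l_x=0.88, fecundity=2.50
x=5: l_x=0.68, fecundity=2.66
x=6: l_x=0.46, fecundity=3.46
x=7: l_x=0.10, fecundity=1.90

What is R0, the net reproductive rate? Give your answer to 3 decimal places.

lx·mx by age: 0, 0, 2.9422, 3.7386, 2.2, 1.8088, 1.5916, 0.19
R0 = Σ lx·mx = 12.4712 → 12.471

12.471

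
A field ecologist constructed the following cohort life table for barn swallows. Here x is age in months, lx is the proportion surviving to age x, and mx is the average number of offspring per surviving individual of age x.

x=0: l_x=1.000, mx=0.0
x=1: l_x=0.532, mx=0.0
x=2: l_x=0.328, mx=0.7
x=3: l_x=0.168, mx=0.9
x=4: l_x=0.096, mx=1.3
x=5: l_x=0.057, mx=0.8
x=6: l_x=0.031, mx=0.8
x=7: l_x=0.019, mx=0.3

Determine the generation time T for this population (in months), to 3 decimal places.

3.144

lx·mx: 0, 0, 0.2296, 0.1512, 0.1248, 0.0456, 0.0248, 0.0057 → R0 = 0.5817
x·lx·mx: 0, 0, 0.4592, 0.4536, 0.4992, 0.228, 0.1488, 0.0399 → Σ = 1.8287
T = 1.8287 / 0.5817 = 3.143717… → 3.144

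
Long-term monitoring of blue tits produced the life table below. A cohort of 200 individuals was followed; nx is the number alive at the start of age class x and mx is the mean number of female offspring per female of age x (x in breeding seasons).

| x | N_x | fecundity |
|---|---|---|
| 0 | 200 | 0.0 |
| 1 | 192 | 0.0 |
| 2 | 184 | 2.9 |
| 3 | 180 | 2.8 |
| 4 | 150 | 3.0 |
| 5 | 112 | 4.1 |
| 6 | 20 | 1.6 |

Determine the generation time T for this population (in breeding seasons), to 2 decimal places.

3.47

lx = nx/n0 = nx/200: 1, 0.96, 0.92, 0.9, 0.75, 0.56, 0.1
lx·mx: 0, 0, 2.668, 2.52, 2.25, 2.296, 0.16 → R0 = 9.894
x·lx·mx: 0, 0, 5.336, 7.56, 9, 11.48, 0.96 → Σ = 34.336
T = 34.336 / 9.894 = 3.470386… → 3.47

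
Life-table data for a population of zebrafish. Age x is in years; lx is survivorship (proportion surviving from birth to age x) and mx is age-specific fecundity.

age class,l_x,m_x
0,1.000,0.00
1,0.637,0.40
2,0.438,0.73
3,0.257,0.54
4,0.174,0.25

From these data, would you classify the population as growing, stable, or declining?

R0 = Σ lx·mx = 0 + 0.2548 + 0.31974 + 0.13878 + 0.0435 = 0.75682
R0 < 1, so the population is declining.

declining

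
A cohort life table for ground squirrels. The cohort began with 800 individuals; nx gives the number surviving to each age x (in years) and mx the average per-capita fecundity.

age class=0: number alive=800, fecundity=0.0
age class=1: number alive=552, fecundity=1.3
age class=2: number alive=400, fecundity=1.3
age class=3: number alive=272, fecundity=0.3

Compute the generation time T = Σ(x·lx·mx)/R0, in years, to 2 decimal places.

lx = nx/n0 = nx/800: 1, 0.69, 0.5, 0.34
lx·mx: 0, 0.897, 0.65, 0.102 → R0 = 1.649
x·lx·mx: 0, 0.897, 1.3, 0.306 → Σ = 2.503
T = 2.503 / 1.649 = 1.51789… → 1.52

1.52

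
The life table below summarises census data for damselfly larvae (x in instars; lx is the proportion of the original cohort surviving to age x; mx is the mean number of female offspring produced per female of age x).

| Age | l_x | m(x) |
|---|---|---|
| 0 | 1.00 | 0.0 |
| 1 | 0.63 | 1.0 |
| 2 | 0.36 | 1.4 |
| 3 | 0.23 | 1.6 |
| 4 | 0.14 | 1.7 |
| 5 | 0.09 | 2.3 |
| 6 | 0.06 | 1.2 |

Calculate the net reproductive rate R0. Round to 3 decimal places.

2.019

lx·mx by age: 0, 0.63, 0.504, 0.368, 0.238, 0.207, 0.072
R0 = Σ lx·mx = 2.019 → 2.019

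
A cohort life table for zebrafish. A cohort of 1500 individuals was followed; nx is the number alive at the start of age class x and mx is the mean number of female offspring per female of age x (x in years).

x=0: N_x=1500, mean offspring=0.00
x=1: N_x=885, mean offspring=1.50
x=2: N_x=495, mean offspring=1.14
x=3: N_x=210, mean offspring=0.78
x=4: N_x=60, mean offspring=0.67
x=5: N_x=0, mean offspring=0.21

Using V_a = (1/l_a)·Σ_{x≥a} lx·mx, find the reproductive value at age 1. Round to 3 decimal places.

lx = nx/n0 = nx/1500: 1, 0.59, 0.33, 0.14, 0.04, 0
lx·mx for x ≥ 1: 0.885, 0.3762, 0.1092, 0.0268, 0 → sum = 1.3972
V_1 = 1.3972 / l_1 = 1.3972 / 0.59 = 2.368136… → 2.368

2.368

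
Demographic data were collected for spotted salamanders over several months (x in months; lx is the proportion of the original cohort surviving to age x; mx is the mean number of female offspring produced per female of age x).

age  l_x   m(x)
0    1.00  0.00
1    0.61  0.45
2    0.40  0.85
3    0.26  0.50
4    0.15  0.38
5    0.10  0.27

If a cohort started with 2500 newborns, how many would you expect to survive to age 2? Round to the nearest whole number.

Expected survivors = N0 · l_2 = 2500 × 0.40 = 1000 → 1000

1000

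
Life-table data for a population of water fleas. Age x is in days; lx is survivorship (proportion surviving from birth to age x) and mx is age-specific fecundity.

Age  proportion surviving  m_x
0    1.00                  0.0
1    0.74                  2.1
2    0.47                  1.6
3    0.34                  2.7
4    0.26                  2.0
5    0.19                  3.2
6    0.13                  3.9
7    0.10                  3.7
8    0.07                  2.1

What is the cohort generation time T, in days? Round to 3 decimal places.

3.300

lx·mx: 0, 1.554, 0.752, 0.918, 0.52, 0.608, 0.507, 0.37, 0.147 → R0 = 5.376
x·lx·mx: 0, 1.554, 1.504, 2.754, 2.08, 3.04, 3.042, 2.59, 1.176 → Σ = 17.74
T = 17.74 / 5.376 = 3.299851… → 3.300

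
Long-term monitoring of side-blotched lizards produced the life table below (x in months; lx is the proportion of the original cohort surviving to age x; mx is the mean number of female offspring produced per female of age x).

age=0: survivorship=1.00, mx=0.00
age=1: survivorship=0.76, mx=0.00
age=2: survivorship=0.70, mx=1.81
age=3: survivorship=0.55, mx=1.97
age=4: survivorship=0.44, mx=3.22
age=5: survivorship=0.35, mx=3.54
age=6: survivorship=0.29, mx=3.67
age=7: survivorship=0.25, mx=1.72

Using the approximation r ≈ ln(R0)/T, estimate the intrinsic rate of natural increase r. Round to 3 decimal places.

R0 = Σ lx·mx = 0 + 0 + 1.267 + 1.0835 + 1.4168 + 1.239 + 1.0643 + 0.43 = 6.5006
Σ x·lx·mx = 27.0425; T = 27.0425/6.5006 = 4.16…
r ≈ ln(R0)/T = ln(6.5006)/4.16… = 0.44997… → 0.450

0.450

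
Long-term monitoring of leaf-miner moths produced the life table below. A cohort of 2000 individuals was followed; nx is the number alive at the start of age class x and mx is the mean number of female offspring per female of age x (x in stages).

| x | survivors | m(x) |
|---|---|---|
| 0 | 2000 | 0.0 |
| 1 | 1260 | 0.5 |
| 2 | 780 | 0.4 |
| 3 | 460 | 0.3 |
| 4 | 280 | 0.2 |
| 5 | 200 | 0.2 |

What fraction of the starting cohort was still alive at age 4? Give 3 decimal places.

0.140

l_4 = n_4/n_0 = 280/2000 = 0.14 → 0.140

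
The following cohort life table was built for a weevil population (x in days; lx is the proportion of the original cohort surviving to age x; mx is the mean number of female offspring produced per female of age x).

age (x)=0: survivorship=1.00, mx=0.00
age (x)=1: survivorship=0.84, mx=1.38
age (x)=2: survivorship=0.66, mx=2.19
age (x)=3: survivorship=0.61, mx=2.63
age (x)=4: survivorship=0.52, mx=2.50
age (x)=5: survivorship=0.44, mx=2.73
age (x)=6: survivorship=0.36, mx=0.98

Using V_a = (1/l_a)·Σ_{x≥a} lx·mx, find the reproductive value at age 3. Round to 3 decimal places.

7.309

lx·mx for x ≥ 3: 1.6043, 1.3, 1.2012, 0.3528 → sum = 4.4583
V_3 = 4.4583 / l_3 = 4.4583 / 0.61 = 7.308689… → 7.309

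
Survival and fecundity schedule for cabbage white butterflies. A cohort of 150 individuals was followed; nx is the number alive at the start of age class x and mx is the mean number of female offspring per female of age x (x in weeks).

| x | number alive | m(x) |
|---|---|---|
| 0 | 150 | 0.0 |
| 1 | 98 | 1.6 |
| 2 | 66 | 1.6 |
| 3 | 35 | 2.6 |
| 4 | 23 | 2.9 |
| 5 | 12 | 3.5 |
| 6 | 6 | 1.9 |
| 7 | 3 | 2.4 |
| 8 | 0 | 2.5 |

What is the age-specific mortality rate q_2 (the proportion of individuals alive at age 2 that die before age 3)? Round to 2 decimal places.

lx = nx/n0 = nx/150: 1, 0.65333…, 0.44, 0.23333…, 0.15333…, 0.08, 0.04, 0.02, 0
q_2 = (l_2 − l_3) / l_2 = (0.44 − 0.233333…) / 0.44
     = 0.206667… / 0.44 = 0.469697… → 0.47

0.47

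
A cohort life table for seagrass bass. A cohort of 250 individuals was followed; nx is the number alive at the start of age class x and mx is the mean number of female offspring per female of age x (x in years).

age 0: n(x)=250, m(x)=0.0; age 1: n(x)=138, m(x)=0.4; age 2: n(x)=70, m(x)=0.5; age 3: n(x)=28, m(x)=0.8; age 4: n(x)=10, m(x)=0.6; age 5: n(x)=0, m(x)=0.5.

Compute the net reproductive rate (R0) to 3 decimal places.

lx = nx/n0 = nx/250: 1, 0.552, 0.28, 0.112, 0.04, 0
lx·mx by age: 0, 0.2208, 0.14, 0.0896, 0.024, 0
R0 = Σ lx·mx = 0.4744 → 0.474

0.474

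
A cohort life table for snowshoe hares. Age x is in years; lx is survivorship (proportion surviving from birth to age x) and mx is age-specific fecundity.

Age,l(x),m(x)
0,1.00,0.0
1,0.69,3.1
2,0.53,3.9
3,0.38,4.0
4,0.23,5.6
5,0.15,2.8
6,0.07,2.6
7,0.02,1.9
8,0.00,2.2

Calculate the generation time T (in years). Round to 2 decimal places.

2.54

lx·mx: 0, 2.139, 2.067, 1.52, 1.288, 0.42, 0.182, 0.038, 0 → R0 = 7.654
x·lx·mx: 0, 2.139, 4.134, 4.56, 5.152, 2.1, 1.092, 0.266, 0 → Σ = 19.443
T = 19.443 / 7.654 = 2.54024… → 2.54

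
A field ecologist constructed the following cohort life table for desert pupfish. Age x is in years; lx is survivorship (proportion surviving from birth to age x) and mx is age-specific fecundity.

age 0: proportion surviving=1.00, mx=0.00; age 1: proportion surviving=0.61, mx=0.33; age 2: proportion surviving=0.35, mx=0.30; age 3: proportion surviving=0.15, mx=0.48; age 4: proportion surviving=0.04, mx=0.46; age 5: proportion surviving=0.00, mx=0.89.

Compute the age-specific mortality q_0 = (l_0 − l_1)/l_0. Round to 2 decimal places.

q_0 = (l_0 − l_1) / l_0 = (1 − 0.61) / 1
     = 0.39 / 1 = 0.39 → 0.39

0.39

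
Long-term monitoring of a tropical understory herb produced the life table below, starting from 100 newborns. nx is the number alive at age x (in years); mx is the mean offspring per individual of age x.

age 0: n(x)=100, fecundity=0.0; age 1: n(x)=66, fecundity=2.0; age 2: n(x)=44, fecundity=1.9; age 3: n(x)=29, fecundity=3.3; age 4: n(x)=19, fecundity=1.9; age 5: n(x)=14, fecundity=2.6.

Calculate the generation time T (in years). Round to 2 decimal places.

lx = nx/n0 = nx/100: 1, 0.66, 0.44, 0.29, 0.19, 0.14
lx·mx: 0, 1.32, 0.836, 0.957, 0.361, 0.364 → R0 = 3.838
x·lx·mx: 0, 1.32, 1.672, 2.871, 1.444, 1.82 → Σ = 9.127
T = 9.127 / 3.838 = 2.378061… → 2.38

2.38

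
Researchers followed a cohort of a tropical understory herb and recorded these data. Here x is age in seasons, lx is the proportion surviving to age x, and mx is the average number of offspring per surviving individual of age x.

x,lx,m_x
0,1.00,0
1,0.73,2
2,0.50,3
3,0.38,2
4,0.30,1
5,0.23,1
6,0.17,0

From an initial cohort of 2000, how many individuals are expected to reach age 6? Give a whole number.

Expected survivors = N0 · l_6 = 2000 × 0.17 = 340 → 340

340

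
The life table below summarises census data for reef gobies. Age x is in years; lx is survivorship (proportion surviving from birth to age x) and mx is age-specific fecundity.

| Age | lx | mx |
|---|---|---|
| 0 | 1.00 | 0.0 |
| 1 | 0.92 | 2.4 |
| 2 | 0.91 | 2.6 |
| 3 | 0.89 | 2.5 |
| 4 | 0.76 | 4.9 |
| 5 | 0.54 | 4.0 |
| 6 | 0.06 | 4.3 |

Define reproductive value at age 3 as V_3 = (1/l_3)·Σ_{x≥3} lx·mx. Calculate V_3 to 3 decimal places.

9.401

lx·mx for x ≥ 3: 2.225, 3.724, 2.16, 0.258 → sum = 8.367
V_3 = 8.367 / l_3 = 8.367 / 0.89 = 9.401124… → 9.401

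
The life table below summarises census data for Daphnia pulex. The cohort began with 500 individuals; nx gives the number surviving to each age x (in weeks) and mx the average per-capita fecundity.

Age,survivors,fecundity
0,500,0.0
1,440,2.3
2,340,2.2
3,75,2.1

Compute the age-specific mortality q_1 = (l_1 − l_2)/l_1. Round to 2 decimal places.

lx = nx/n0 = nx/500: 1, 0.88, 0.68, 0.15
q_1 = (l_1 − l_2) / l_1 = (0.88 − 0.68) / 0.88
     = 0.2 / 0.88 = 0.227273… → 0.23

0.23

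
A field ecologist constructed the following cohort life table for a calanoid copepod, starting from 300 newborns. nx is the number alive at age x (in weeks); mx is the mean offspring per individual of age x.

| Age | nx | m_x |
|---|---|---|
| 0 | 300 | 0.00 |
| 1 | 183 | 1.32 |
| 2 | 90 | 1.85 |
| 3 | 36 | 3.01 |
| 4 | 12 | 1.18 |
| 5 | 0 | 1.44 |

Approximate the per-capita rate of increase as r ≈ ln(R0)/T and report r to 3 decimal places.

0.316

lx = nx/n0 = nx/300: 1, 0.61, 0.3, 0.12, 0.04, 0
R0 = Σ lx·mx = 0 + 0.8052 + 0.555 + 0.3612 + 0.0472 + 0 = 1.7686
Σ x·lx·mx = 3.1876; T = 3.1876/1.7686 = 1.80233…
r ≈ ln(R0)/T = ln(1.7686)/1.80233… = 0.31636… → 0.316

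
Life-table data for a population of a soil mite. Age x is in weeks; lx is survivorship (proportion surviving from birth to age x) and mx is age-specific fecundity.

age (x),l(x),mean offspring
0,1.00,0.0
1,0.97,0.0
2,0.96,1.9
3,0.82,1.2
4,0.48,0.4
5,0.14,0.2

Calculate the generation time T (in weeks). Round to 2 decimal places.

lx·mx: 0, 0, 1.824, 0.984, 0.192, 0.028 → R0 = 3.028
x·lx·mx: 0, 0, 3.648, 2.952, 0.768, 0.14 → Σ = 7.508
T = 7.508 / 3.028 = 2.479524… → 2.48

2.48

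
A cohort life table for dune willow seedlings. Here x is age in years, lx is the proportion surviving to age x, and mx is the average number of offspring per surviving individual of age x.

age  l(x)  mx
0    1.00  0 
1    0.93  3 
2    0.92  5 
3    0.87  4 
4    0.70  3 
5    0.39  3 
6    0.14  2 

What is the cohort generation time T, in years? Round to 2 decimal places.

2.66

lx·mx: 0, 2.79, 4.6, 3.48, 2.1, 1.17, 0.28 → R0 = 14.42
x·lx·mx: 0, 2.79, 9.2, 10.44, 8.4, 5.85, 1.68 → Σ = 38.36
T = 38.36 / 14.42 = 2.660194… → 2.66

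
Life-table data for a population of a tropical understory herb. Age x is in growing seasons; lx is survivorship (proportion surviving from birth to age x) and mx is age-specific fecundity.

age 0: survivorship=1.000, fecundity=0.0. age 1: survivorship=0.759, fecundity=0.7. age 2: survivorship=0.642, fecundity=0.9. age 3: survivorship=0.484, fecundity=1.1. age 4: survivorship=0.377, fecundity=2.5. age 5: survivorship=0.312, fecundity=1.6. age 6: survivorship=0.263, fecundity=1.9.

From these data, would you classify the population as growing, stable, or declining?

R0 = Σ lx·mx = 0 + 0.5313 + 0.5778 + 0.5324 + 0.9425 + 0.4992 + 0.4997 = 3.5829
R0 > 1, so the population is growing.

growing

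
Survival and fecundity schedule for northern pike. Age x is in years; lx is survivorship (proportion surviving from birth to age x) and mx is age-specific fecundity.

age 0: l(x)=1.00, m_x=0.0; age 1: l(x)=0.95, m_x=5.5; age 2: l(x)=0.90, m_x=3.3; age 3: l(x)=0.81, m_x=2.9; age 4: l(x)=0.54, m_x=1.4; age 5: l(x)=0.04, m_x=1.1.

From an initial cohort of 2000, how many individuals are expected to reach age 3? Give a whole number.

Expected survivors = N0 · l_3 = 2000 × 0.81 = 1620 → 1620

1620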